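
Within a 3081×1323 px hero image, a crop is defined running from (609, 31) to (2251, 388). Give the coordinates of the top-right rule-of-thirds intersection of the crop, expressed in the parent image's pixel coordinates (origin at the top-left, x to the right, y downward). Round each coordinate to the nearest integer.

(1704, 150)

Crop width = 2251 − 609 = 1642 px; one third is 547.33 px.
Crop height = 388 − 31 = 357 px; one third is 119.00 px.
The top-right point is two-thirds across and one-third down within the crop:
x = 609 + 2 × 547.33 ≈ 1704; y = 31 + 1 × 119.00 ≈ 150.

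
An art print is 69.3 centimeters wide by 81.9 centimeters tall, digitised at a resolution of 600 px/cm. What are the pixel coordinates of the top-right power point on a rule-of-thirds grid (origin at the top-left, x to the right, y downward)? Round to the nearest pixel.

x = 27720 px, y = 16380 px

In pixels the canvas is 69.3 × 600 = 41580 wide and 81.9 × 600 = 49140 tall.
The top-right point is two-thirds across and one-third down:
x = 2 × 41580/3 ≈ 27720; y = 1 × 49140/3 ≈ 16380.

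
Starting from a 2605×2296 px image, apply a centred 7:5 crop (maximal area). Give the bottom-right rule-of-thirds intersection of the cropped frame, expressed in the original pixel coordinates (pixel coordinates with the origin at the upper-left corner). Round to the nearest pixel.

2605/2296 < 7/5, so the 7:5 crop keeps the full width 2605 and trims height to 2605 × 5/7 = 1860.71 px.
Top offset = (2296 − 1860.71)/2 = 217.64 px; left offset = 0.
Bottom-right is two-thirds across and two-thirds down within the crop:
x = 0.00 + 2 × 2605.00/3 ≈ 1737; y = 217.64 + 2 × 1860.71/3 ≈ 1458.

x = 1737 px, y = 1458 px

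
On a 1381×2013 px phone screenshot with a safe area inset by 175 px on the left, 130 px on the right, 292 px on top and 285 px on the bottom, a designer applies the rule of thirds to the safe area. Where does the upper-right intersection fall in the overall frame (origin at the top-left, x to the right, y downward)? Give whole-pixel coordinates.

x = 892 px, y = 771 px

Content width = 1381 − 175 − 130 = 1076 px; content height = 2013 − 292 − 285 = 1436 px.
Upper-right is two-thirds across and one-third down within the safe area.
x = 175 + 2 × 1076/3 = 175 + 717.33 ≈ 892
y = 292 + 1 × 1436/3 = 292 + 478.67 ≈ 771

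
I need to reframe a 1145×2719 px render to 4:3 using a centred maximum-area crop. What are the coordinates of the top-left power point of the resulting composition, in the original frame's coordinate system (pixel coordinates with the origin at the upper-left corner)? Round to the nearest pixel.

(382, 1216)

1145/2719 < 4/3, so the 4:3 crop keeps the full width 1145 and trims height to 1145 × 3/4 = 858.75 px.
Top offset = (2719 − 858.75)/2 = 930.12 px; left offset = 0.
Top-left is one-third across and one-third down within the crop:
x = 0.00 + 1 × 1145.00/3 ≈ 382; y = 930.12 + 1 × 858.75/3 ≈ 1216.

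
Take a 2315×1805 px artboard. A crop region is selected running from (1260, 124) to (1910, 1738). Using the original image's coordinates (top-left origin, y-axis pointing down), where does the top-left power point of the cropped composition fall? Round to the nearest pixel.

Crop width = 1910 − 1260 = 650 px; one third is 216.67 px.
Crop height = 1738 − 124 = 1614 px; one third is 538.00 px.
The top-left point is one-third across and one-third down within the crop:
x = 1260 + 1 × 216.67 ≈ 1477; y = 124 + 1 × 538.00 ≈ 662.

(1477, 662)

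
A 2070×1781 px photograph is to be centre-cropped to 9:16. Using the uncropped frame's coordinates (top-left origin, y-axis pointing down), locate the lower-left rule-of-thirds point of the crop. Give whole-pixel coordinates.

x = 868 px, y = 1187 px

2070/1781 > 9/16, so the 9:16 crop keeps the full height 1781 and trims width to 1781 × 9/16 = 1001.81 px.
Left offset = (2070 − 1001.81)/2 = 534.09 px; top offset = 0.
Lower-left is one-third across and two-thirds down within the crop:
x = 534.09 + 1 × 1001.81/3 ≈ 868; y = 0.00 + 2 × 1781.00/3 ≈ 1187.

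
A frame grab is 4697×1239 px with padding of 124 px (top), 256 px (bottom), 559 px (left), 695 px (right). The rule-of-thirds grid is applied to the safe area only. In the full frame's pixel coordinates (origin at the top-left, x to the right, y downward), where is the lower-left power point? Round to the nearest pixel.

Content width = 4697 − 559 − 695 = 3443 px; content height = 1239 − 124 − 256 = 859 px.
Lower-left is one-third across and two-thirds down within the safe area.
x = 559 + 1 × 3443/3 = 559 + 1147.67 ≈ 1707
y = 124 + 2 × 859/3 = 124 + 572.67 ≈ 697

x = 1707 px, y = 697 px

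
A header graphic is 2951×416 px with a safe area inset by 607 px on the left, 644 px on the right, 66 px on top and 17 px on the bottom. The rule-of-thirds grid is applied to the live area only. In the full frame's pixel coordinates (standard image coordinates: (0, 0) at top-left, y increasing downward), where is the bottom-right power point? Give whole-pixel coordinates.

Content width = 2951 − 607 − 644 = 1700 px; content height = 416 − 66 − 17 = 333 px.
Bottom-right is two-thirds across and two-thirds down within the live area.
x = 607 + 2 × 1700/3 = 607 + 1133.33 ≈ 1740
y = 66 + 2 × 333/3 = 66 + 222.00 ≈ 288

(1740, 288)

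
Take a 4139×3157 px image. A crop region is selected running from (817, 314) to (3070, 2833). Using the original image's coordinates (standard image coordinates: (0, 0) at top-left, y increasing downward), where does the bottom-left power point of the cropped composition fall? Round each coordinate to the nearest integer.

Crop width = 3070 − 817 = 2253 px; one third is 751.00 px.
Crop height = 2833 − 314 = 2519 px; one third is 839.67 px.
The bottom-left point is one-third across and two-thirds down within the crop:
x = 817 + 1 × 751.00 ≈ 1568; y = 314 + 2 × 839.67 ≈ 1993.

(1568, 1993)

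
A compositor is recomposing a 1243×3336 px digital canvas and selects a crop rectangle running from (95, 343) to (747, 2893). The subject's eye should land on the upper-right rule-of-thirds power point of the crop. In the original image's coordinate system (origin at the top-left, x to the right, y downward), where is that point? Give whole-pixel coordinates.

(530, 1193)

Crop width = 747 − 95 = 652 px; one third is 217.33 px.
Crop height = 2893 − 343 = 2550 px; one third is 850.00 px.
The upper-right point is two-thirds across and one-third down within the crop:
x = 95 + 2 × 217.33 ≈ 530; y = 343 + 1 × 850.00 ≈ 1193.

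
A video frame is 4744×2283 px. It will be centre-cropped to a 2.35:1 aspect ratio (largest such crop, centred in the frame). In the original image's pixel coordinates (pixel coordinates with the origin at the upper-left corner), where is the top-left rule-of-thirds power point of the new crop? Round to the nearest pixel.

(1581, 805)

4744/2283 < 2.35/1, so the 2.35:1 crop keeps the full width 4744 and trims height to 4744 × 1/2.35 = 2018.72 px.
Top offset = (2283 − 2018.72)/2 = 132.14 px; left offset = 0.
Top-left is one-third across and one-third down within the crop:
x = 0.00 + 1 × 4744.00/3 ≈ 1581; y = 132.14 + 1 × 2018.72/3 ≈ 805.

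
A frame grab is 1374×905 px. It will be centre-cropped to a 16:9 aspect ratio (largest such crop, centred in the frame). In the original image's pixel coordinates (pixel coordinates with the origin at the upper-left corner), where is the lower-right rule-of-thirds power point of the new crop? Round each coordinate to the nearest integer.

(916, 581)

1374/905 < 16/9, so the 16:9 crop keeps the full width 1374 and trims height to 1374 × 9/16 = 772.88 px.
Top offset = (905 − 772.88)/2 = 66.06 px; left offset = 0.
Lower-right is two-thirds across and two-thirds down within the crop:
x = 0.00 + 2 × 1374.00/3 ≈ 916; y = 66.06 + 2 × 772.88/3 ≈ 581.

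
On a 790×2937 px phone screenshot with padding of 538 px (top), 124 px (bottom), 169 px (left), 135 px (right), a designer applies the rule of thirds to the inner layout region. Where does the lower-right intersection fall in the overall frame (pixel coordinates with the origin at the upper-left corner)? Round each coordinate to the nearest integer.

Content width = 790 − 169 − 135 = 486 px; content height = 2937 − 538 − 124 = 2275 px.
Lower-right is two-thirds across and two-thirds down within the inner layout region.
x = 169 + 2 × 486/3 = 169 + 324.00 ≈ 493
y = 538 + 2 × 2275/3 = 538 + 1516.67 ≈ 2055

(493, 2055)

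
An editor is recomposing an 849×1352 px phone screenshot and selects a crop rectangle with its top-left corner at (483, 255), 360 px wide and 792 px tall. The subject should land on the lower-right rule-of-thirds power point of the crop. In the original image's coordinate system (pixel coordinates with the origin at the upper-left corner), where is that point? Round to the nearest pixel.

(723, 783)

One third of the crop width 360 is 120.00 px.
One third of the crop height 792 is 264.00 px.
The lower-right point is two-thirds across and two-thirds down within the crop:
x = 483 + 2 × 120.00 ≈ 723; y = 255 + 2 × 264.00 ≈ 783.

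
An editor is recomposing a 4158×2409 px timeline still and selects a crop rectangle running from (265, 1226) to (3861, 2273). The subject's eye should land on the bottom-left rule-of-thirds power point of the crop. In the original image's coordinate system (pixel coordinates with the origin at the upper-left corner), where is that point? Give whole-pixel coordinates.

Crop width = 3861 − 265 = 3596 px; one third is 1198.67 px.
Crop height = 2273 − 1226 = 1047 px; one third is 349.00 px.
The bottom-left point is one-third across and two-thirds down within the crop:
x = 265 + 1 × 1198.67 ≈ 1464; y = 1226 + 2 × 349.00 ≈ 1924.

(1464, 1924)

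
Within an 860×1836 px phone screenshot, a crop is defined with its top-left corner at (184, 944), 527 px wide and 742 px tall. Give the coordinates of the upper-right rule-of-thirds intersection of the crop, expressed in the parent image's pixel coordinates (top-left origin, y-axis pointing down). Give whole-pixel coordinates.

One third of the crop width 527 is 175.67 px.
One third of the crop height 742 is 247.33 px.
The upper-right point is two-thirds across and one-third down within the crop:
x = 184 + 2 × 175.67 ≈ 535; y = 944 + 1 × 247.33 ≈ 1191.

(535, 1191)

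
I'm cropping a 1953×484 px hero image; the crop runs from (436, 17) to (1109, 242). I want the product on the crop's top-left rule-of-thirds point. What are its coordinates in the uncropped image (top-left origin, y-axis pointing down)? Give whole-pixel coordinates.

(660, 92)

Crop width = 1109 − 436 = 673 px; one third is 224.33 px.
Crop height = 242 − 17 = 225 px; one third is 75.00 px.
The top-left point is one-third across and one-third down within the crop:
x = 436 + 1 × 224.33 ≈ 660; y = 17 + 1 × 75.00 ≈ 92.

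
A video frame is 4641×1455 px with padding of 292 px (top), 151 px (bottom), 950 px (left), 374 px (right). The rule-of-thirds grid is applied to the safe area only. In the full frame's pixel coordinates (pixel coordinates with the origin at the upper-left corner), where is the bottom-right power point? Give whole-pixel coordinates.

(3161, 967)

Content width = 4641 − 950 − 374 = 3317 px; content height = 1455 − 292 − 151 = 1012 px.
Bottom-right is two-thirds across and two-thirds down within the safe area.
x = 950 + 2 × 3317/3 = 950 + 2211.33 ≈ 3161
y = 292 + 2 × 1012/3 = 292 + 674.67 ≈ 967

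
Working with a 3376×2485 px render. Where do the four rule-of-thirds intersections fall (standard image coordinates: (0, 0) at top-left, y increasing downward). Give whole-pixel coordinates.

(1125, 828), (2251, 828), (1125, 1657), (2251, 1657)

One third of 3376 is 1125.33; one third of 2485 is 828.33.
Vertical third lines at x = 1125 and x = 2251; horizontal third lines at y = 828 and y = 1657.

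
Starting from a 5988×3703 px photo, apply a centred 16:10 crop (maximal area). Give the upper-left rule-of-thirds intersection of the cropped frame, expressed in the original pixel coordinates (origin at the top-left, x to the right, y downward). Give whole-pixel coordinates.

5988/3703 > 16/10, so the 16:10 crop keeps the full height 3703 and trims width to 3703 × 16/10 = 5924.80 px.
Left offset = (5988 − 5924.80)/2 = 31.60 px; top offset = 0.
Upper-left is one-third across and one-third down within the crop:
x = 31.60 + 1 × 5924.80/3 ≈ 2007; y = 0.00 + 1 × 3703.00/3 ≈ 1234.

x = 2007 px, y = 1234 px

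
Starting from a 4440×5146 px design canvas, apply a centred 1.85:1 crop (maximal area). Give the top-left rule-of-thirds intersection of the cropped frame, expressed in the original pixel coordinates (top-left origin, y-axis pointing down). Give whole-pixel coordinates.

4440/5146 < 1.85/1, so the 1.85:1 crop keeps the full width 4440 and trims height to 4440 × 1/1.85 = 2400.00 px.
Top offset = (5146 − 2400.00)/2 = 1373.00 px; left offset = 0.
Top-left is one-third across and one-third down within the crop:
x = 0.00 + 1 × 4440.00/3 ≈ 1480; y = 1373.00 + 1 × 2400.00/3 ≈ 2173.

(1480, 2173)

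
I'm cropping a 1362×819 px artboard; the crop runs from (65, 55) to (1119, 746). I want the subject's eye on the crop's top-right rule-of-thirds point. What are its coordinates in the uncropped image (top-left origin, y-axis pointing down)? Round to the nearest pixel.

Crop width = 1119 − 65 = 1054 px; one third is 351.33 px.
Crop height = 746 − 55 = 691 px; one third is 230.33 px.
The top-right point is two-thirds across and one-third down within the crop:
x = 65 + 2 × 351.33 ≈ 768; y = 55 + 1 × 230.33 ≈ 285.

(768, 285)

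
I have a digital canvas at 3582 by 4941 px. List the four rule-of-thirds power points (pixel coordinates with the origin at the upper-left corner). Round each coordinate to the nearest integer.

One third of 3582 is 1194; one third of 4941 is 1647.
Vertical third lines at x = 1194 and x = 2388; horizontal third lines at y = 1647 and y = 3294.

(1194, 1647), (2388, 1647), (1194, 3294), (2388, 3294)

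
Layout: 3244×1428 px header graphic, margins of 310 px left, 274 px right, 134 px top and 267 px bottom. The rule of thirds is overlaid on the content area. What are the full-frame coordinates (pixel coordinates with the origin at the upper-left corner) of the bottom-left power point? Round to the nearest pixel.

(1197, 819)

Content width = 3244 − 310 − 274 = 2660 px; content height = 1428 − 134 − 267 = 1027 px.
Bottom-left is one-third across and two-thirds down within the content area.
x = 310 + 1 × 2660/3 = 310 + 886.67 ≈ 1197
y = 134 + 2 × 1027/3 = 134 + 684.67 ≈ 819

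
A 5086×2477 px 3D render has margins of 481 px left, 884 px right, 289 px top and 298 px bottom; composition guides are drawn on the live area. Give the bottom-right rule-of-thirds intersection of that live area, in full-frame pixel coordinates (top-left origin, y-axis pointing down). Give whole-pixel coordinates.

(2962, 1549)

Content width = 5086 − 481 − 884 = 3721 px; content height = 2477 − 289 − 298 = 1890 px.
Bottom-right is two-thirds across and two-thirds down within the live area.
x = 481 + 2 × 3721/3 = 481 + 2480.67 ≈ 2962
y = 289 + 2 × 1890/3 = 289 + 1260.00 ≈ 1549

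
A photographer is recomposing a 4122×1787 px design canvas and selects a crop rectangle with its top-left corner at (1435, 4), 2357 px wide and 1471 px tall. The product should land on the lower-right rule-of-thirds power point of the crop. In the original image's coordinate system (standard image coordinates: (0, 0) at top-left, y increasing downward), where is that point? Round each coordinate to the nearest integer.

One third of the crop width 2357 is 785.67 px.
One third of the crop height 1471 is 490.33 px.
The lower-right point is two-thirds across and two-thirds down within the crop:
x = 1435 + 2 × 785.67 ≈ 3006; y = 4 + 2 × 490.33 ≈ 985.

(3006, 985)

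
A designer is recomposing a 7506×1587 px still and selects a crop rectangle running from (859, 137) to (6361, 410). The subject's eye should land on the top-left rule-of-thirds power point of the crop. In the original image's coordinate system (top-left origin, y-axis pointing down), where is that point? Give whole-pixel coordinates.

(2693, 228)

Crop width = 6361 − 859 = 5502 px; one third is 1834.00 px.
Crop height = 410 − 137 = 273 px; one third is 91.00 px.
The top-left point is one-third across and one-third down within the crop:
x = 859 + 1 × 1834.00 ≈ 2693; y = 137 + 1 × 91.00 ≈ 228.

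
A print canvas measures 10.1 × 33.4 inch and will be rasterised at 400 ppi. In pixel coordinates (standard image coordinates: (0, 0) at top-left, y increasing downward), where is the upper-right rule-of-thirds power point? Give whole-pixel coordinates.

(2693, 4453)

In pixels the canvas is 10.1 × 400 = 4040 wide and 33.4 × 400 = 13360 tall.
The upper-right point is two-thirds across and one-third down:
x = 2 × 4040/3 ≈ 2693; y = 1 × 13360/3 ≈ 4453.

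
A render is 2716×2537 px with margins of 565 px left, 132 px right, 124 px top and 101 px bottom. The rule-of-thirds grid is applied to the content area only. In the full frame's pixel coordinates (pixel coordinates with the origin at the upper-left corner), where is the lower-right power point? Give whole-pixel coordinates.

(1911, 1665)

Content width = 2716 − 565 − 132 = 2019 px; content height = 2537 − 124 − 101 = 2312 px.
Lower-right is two-thirds across and two-thirds down within the content area.
x = 565 + 2 × 2019/3 = 565 + 1346.00 ≈ 1911
y = 124 + 2 × 2312/3 = 124 + 1541.33 ≈ 1665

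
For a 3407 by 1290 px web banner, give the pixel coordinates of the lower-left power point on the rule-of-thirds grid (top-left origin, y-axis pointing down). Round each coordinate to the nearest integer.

x = 1136 px, y = 860 px

The lower-left point sits one-third of the way across and two-thirds of the way down.
x = 1 × 3407/3 ≈ 1136; y = 2 × 1290/3 ≈ 860.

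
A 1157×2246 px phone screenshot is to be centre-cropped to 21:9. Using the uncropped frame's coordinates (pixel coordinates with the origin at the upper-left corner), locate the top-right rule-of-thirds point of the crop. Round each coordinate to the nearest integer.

x = 771 px, y = 1040 px

1157/2246 < 21/9, so the 21:9 crop keeps the full width 1157 and trims height to 1157 × 9/21 = 495.86 px.
Top offset = (2246 − 495.86)/2 = 875.07 px; left offset = 0.
Top-right is two-thirds across and one-third down within the crop:
x = 0.00 + 2 × 1157.00/3 ≈ 771; y = 875.07 + 1 × 495.86/3 ≈ 1040.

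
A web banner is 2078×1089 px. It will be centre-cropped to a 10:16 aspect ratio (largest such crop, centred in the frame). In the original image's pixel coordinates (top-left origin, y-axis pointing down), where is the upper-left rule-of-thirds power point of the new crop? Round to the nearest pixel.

2078/1089 > 10/16, so the 10:16 crop keeps the full height 1089 and trims width to 1089 × 10/16 = 680.62 px.
Left offset = (2078 − 680.62)/2 = 698.69 px; top offset = 0.
Upper-left is one-third across and one-third down within the crop:
x = 698.69 + 1 × 680.62/3 ≈ 926; y = 0.00 + 1 × 1089.00/3 ≈ 363.

(926, 363)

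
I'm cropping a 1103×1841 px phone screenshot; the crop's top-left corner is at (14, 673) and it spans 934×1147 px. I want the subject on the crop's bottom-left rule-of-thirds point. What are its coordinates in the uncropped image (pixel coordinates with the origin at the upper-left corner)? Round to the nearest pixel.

One third of the crop width 934 is 311.33 px.
One third of the crop height 1147 is 382.33 px.
The bottom-left point is one-third across and two-thirds down within the crop:
x = 14 + 1 × 311.33 ≈ 325; y = 673 + 2 × 382.33 ≈ 1438.

(325, 1438)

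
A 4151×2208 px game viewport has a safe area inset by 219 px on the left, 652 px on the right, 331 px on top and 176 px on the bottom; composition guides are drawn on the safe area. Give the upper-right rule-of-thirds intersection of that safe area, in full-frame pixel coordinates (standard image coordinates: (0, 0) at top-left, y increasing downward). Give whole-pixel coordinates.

x = 2406 px, y = 898 px

Content width = 4151 − 219 − 652 = 3280 px; content height = 2208 − 331 − 176 = 1701 px.
Upper-right is two-thirds across and one-third down within the safe area.
x = 219 + 2 × 3280/3 = 219 + 2186.67 ≈ 2406
y = 331 + 1 × 1701/3 = 331 + 567.00 ≈ 898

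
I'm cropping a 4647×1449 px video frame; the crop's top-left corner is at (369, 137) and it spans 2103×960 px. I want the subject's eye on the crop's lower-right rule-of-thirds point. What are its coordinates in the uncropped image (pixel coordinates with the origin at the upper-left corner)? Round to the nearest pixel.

One third of the crop width 2103 is 701.00 px.
One third of the crop height 960 is 320.00 px.
The lower-right point is two-thirds across and two-thirds down within the crop:
x = 369 + 2 × 701.00 ≈ 1771; y = 137 + 2 × 320.00 ≈ 777.

(1771, 777)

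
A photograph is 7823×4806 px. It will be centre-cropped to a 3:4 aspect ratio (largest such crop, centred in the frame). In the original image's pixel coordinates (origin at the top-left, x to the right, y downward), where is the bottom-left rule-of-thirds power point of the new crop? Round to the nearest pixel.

7823/4806 > 3/4, so the 3:4 crop keeps the full height 4806 and trims width to 4806 × 3/4 = 3604.50 px.
Left offset = (7823 − 3604.50)/2 = 2109.25 px; top offset = 0.
Bottom-left is one-third across and two-thirds down within the crop:
x = 2109.25 + 1 × 3604.50/3 ≈ 3311; y = 0.00 + 2 × 4806.00/3 ≈ 3204.

(3311, 3204)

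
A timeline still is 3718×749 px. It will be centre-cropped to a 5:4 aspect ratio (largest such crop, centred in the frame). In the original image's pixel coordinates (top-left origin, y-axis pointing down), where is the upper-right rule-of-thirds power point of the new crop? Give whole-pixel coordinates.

3718/749 > 5/4, so the 5:4 crop keeps the full height 749 and trims width to 749 × 5/4 = 936.25 px.
Left offset = (3718 − 936.25)/2 = 1390.88 px; top offset = 0.
Upper-right is two-thirds across and one-third down within the crop:
x = 1390.88 + 2 × 936.25/3 ≈ 2015; y = 0.00 + 1 × 749.00/3 ≈ 250.

(2015, 250)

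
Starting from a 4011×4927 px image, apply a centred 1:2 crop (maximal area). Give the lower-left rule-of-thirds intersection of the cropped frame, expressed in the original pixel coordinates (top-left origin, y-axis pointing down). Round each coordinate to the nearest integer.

4011/4927 > 1/2, so the 1:2 crop keeps the full height 4927 and trims width to 4927 × 1/2 = 2463.50 px.
Left offset = (4011 − 2463.50)/2 = 773.75 px; top offset = 0.
Lower-left is one-third across and two-thirds down within the crop:
x = 773.75 + 1 × 2463.50/3 ≈ 1595; y = 0.00 + 2 × 4927.00/3 ≈ 3285.

x = 1595 px, y = 3285 px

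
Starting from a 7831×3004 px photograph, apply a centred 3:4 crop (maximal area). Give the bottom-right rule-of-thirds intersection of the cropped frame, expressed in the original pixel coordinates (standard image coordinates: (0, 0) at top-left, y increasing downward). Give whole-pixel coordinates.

7831/3004 > 3/4, so the 3:4 crop keeps the full height 3004 and trims width to 3004 × 3/4 = 2253.00 px.
Left offset = (7831 − 2253.00)/2 = 2789.00 px; top offset = 0.
Bottom-right is two-thirds across and two-thirds down within the crop:
x = 2789.00 + 2 × 2253.00/3 ≈ 4291; y = 0.00 + 2 × 3004.00/3 ≈ 2003.

x = 4291 px, y = 2003 px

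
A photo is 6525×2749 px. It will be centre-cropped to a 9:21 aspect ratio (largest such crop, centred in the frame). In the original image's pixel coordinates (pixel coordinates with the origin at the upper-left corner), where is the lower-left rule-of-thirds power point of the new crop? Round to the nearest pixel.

6525/2749 > 9/21, so the 9:21 crop keeps the full height 2749 and trims width to 2749 × 9/21 = 1178.14 px.
Left offset = (6525 − 1178.14)/2 = 2673.43 px; top offset = 0.
Lower-left is one-third across and two-thirds down within the crop:
x = 2673.43 + 1 × 1178.14/3 ≈ 3066; y = 0.00 + 2 × 2749.00/3 ≈ 1833.

(3066, 1833)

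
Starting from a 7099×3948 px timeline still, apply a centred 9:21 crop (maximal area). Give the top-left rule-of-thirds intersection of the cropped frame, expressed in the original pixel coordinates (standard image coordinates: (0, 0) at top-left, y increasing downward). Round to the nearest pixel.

7099/3948 > 9/21, so the 9:21 crop keeps the full height 3948 and trims width to 3948 × 9/21 = 1692.00 px.
Left offset = (7099 − 1692.00)/2 = 2703.50 px; top offset = 0.
Top-left is one-third across and one-third down within the crop:
x = 2703.50 + 1 × 1692.00/3 ≈ 3268; y = 0.00 + 1 × 3948.00/3 ≈ 1316.

x = 3268 px, y = 1316 px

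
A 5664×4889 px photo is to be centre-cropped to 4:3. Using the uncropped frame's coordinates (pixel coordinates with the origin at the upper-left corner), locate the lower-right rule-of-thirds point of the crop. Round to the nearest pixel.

5664/4889 < 4/3, so the 4:3 crop keeps the full width 5664 and trims height to 5664 × 3/4 = 4248.00 px.
Top offset = (4889 − 4248.00)/2 = 320.50 px; left offset = 0.
Lower-right is two-thirds across and two-thirds down within the crop:
x = 0.00 + 2 × 5664.00/3 ≈ 3776; y = 320.50 + 2 × 4248.00/3 ≈ 3153.

(3776, 3153)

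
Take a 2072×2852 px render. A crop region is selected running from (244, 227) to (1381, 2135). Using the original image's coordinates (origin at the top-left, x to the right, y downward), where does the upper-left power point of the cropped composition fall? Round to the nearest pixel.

Crop width = 1381 − 244 = 1137 px; one third is 379.00 px.
Crop height = 2135 − 227 = 1908 px; one third is 636.00 px.
The upper-left point is one-third across and one-third down within the crop:
x = 244 + 1 × 379.00 ≈ 623; y = 227 + 1 × 636.00 ≈ 863.

(623, 863)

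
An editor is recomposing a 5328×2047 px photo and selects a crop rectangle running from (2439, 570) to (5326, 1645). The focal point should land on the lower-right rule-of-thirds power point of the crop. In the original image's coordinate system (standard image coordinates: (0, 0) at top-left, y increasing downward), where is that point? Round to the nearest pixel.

Crop width = 5326 − 2439 = 2887 px; one third is 962.33 px.
Crop height = 1645 − 570 = 1075 px; one third is 358.33 px.
The lower-right point is two-thirds across and two-thirds down within the crop:
x = 2439 + 2 × 962.33 ≈ 4364; y = 570 + 2 × 358.33 ≈ 1287.

(4364, 1287)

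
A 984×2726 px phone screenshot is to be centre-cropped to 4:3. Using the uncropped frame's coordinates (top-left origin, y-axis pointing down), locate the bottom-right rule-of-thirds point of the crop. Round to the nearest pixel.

984/2726 < 4/3, so the 4:3 crop keeps the full width 984 and trims height to 984 × 3/4 = 738.00 px.
Top offset = (2726 − 738.00)/2 = 994.00 px; left offset = 0.
Bottom-right is two-thirds across and two-thirds down within the crop:
x = 0.00 + 2 × 984.00/3 ≈ 656; y = 994.00 + 2 × 738.00/3 ≈ 1486.

x = 656 px, y = 1486 px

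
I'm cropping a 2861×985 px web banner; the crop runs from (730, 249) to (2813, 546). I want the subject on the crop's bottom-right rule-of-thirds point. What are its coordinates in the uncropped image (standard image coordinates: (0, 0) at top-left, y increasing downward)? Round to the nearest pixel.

(2119, 447)

Crop width = 2813 − 730 = 2083 px; one third is 694.33 px.
Crop height = 546 − 249 = 297 px; one third is 99.00 px.
The bottom-right point is two-thirds across and two-thirds down within the crop:
x = 730 + 2 × 694.33 ≈ 2119; y = 249 + 2 × 99.00 ≈ 447.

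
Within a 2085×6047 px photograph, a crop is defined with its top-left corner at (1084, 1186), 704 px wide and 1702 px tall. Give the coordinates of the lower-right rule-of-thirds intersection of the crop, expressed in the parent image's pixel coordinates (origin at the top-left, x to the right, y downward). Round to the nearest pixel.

One third of the crop width 704 is 234.67 px.
One third of the crop height 1702 is 567.33 px.
The lower-right point is two-thirds across and two-thirds down within the crop:
x = 1084 + 2 × 234.67 ≈ 1553; y = 1186 + 2 × 567.33 ≈ 2321.

(1553, 2321)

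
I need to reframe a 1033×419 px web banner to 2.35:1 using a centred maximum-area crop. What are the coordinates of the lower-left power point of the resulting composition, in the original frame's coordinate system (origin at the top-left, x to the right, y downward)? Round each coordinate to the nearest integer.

x = 352 px, y = 279 px

1033/419 > 2.35/1, so the 2.35:1 crop keeps the full height 419 and trims width to 419 × 2.35/1 = 984.65 px.
Left offset = (1033 − 984.65)/2 = 24.17 px; top offset = 0.
Lower-left is one-third across and two-thirds down within the crop:
x = 24.17 + 1 × 984.65/3 ≈ 352; y = 0.00 + 2 × 419.00/3 ≈ 279.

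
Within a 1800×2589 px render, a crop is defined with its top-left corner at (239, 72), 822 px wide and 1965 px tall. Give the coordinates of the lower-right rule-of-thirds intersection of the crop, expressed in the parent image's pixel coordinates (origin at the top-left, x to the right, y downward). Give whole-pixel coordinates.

One third of the crop width 822 is 274.00 px.
One third of the crop height 1965 is 655.00 px.
The lower-right point is two-thirds across and two-thirds down within the crop:
x = 239 + 2 × 274.00 ≈ 787; y = 72 + 2 × 655.00 ≈ 1382.

(787, 1382)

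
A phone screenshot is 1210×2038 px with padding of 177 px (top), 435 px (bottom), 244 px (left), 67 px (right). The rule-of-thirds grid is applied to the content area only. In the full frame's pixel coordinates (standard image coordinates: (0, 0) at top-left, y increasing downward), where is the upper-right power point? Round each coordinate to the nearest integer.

(843, 652)

Content width = 1210 − 244 − 67 = 899 px; content height = 2038 − 177 − 435 = 1426 px.
Upper-right is two-thirds across and one-third down within the content area.
x = 244 + 2 × 899/3 = 244 + 599.33 ≈ 843
y = 177 + 1 × 1426/3 = 177 + 475.33 ≈ 652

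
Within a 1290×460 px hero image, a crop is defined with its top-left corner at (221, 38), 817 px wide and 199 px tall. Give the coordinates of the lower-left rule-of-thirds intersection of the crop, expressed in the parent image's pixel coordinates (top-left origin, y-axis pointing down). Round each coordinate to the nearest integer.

One third of the crop width 817 is 272.33 px.
One third of the crop height 199 is 66.33 px.
The lower-left point is one-third across and two-thirds down within the crop:
x = 221 + 1 × 272.33 ≈ 493; y = 38 + 2 × 66.33 ≈ 171.

x = 493 px, y = 171 px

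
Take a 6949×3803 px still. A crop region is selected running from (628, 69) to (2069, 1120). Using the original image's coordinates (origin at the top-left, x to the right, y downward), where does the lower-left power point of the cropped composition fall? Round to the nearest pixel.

(1108, 770)

Crop width = 2069 − 628 = 1441 px; one third is 480.33 px.
Crop height = 1120 − 69 = 1051 px; one third is 350.33 px.
The lower-left point is one-third across and two-thirds down within the crop:
x = 628 + 1 × 480.33 ≈ 1108; y = 69 + 2 × 350.33 ≈ 770.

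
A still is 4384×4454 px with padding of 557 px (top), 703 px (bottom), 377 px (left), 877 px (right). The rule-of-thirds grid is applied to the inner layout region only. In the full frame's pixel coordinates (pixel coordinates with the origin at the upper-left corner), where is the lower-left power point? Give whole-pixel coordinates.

Content width = 4384 − 377 − 877 = 3130 px; content height = 4454 − 557 − 703 = 3194 px.
Lower-left is one-third across and two-thirds down within the inner layout region.
x = 377 + 1 × 3130/3 = 377 + 1043.33 ≈ 1420
y = 557 + 2 × 3194/3 = 557 + 2129.33 ≈ 2686

(1420, 2686)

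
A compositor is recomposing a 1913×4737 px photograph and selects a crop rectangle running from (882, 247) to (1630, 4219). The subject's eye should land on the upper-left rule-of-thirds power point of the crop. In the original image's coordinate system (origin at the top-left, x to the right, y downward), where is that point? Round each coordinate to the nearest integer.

x = 1131 px, y = 1571 px

Crop width = 1630 − 882 = 748 px; one third is 249.33 px.
Crop height = 4219 − 247 = 3972 px; one third is 1324.00 px.
The upper-left point is one-third across and one-third down within the crop:
x = 882 + 1 × 249.33 ≈ 1131; y = 247 + 1 × 1324.00 ≈ 1571.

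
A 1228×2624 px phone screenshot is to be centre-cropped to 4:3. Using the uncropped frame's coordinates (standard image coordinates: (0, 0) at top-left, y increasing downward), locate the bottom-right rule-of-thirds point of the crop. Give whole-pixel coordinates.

1228/2624 < 4/3, so the 4:3 crop keeps the full width 1228 and trims height to 1228 × 3/4 = 921.00 px.
Top offset = (2624 − 921.00)/2 = 851.50 px; left offset = 0.
Bottom-right is two-thirds across and two-thirds down within the crop:
x = 0.00 + 2 × 1228.00/3 ≈ 819; y = 851.50 + 2 × 921.00/3 ≈ 1466.

(819, 1466)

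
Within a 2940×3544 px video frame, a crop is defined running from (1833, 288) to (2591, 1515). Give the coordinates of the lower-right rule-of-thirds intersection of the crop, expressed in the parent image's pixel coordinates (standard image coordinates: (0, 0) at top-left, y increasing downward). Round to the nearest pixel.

x = 2338 px, y = 1106 px

Crop width = 2591 − 1833 = 758 px; one third is 252.67 px.
Crop height = 1515 − 288 = 1227 px; one third is 409.00 px.
The lower-right point is two-thirds across and two-thirds down within the crop:
x = 1833 + 2 × 252.67 ≈ 2338; y = 288 + 2 × 409.00 ≈ 1106.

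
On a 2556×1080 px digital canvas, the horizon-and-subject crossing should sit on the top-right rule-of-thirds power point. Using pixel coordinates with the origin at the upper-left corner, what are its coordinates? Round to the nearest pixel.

x = 1704 px, y = 360 px

The top-right point sits two-thirds of the way across and one-third of the way down.
x = 2 × 2556/3 ≈ 1704; y = 1 × 1080/3 ≈ 360.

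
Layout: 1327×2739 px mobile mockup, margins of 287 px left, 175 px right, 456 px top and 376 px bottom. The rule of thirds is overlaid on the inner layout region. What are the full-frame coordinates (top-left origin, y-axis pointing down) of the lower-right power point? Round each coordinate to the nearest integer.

x = 864 px, y = 1727 px

Content width = 1327 − 287 − 175 = 865 px; content height = 2739 − 456 − 376 = 1907 px.
Lower-right is two-thirds across and two-thirds down within the inner layout region.
x = 287 + 2 × 865/3 = 287 + 576.67 ≈ 864
y = 456 + 2 × 1907/3 = 456 + 1271.33 ≈ 1727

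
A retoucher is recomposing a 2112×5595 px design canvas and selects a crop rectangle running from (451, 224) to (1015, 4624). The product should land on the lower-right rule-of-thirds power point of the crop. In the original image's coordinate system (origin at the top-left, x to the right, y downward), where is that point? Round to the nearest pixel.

Crop width = 1015 − 451 = 564 px; one third is 188.00 px.
Crop height = 4624 − 224 = 4400 px; one third is 1466.67 px.
The lower-right point is two-thirds across and two-thirds down within the crop:
x = 451 + 2 × 188.00 ≈ 827; y = 224 + 2 × 1466.67 ≈ 3157.

(827, 3157)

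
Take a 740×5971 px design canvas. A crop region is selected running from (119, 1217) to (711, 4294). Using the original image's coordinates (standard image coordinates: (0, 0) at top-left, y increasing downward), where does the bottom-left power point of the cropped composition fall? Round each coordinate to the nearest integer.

x = 316 px, y = 3268 px

Crop width = 711 − 119 = 592 px; one third is 197.33 px.
Crop height = 4294 − 1217 = 3077 px; one third is 1025.67 px.
The bottom-left point is one-third across and two-thirds down within the crop:
x = 119 + 1 × 197.33 ≈ 316; y = 1217 + 2 × 1025.67 ≈ 3268.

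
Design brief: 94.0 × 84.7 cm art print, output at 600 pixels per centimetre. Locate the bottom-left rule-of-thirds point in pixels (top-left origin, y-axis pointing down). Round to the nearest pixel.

In pixels the canvas is 94.0 × 600 = 56400 wide and 84.7 × 600 = 50820 tall.
The bottom-left point is one-third across and two-thirds down:
x = 1 × 56400/3 ≈ 18800; y = 2 × 50820/3 ≈ 33880.

(18800, 33880)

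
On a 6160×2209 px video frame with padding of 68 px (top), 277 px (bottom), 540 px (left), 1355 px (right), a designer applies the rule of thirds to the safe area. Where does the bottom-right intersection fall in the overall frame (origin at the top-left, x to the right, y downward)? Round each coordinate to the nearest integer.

(3383, 1311)

Content width = 6160 − 540 − 1355 = 4265 px; content height = 2209 − 68 − 277 = 1864 px.
Bottom-right is two-thirds across and two-thirds down within the safe area.
x = 540 + 2 × 4265/3 = 540 + 2843.33 ≈ 3383
y = 68 + 2 × 1864/3 = 68 + 1242.67 ≈ 1311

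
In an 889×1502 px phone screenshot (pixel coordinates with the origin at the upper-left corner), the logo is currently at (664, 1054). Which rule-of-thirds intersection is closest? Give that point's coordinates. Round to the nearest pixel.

Third lines: x ∈ {296, 593}, y ∈ {501, 1001}.
664 is closer to x = 593; 1054 is closer to y = 1001.
So the nearest intersection is the lower-right power point.

x = 593 px, y = 1001 px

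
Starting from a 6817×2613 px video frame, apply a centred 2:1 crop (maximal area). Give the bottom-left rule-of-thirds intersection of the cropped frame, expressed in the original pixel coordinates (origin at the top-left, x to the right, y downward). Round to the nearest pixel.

(2538, 1742)

6817/2613 > 2/1, so the 2:1 crop keeps the full height 2613 and trims width to 2613 × 2/1 = 5226.00 px.
Left offset = (6817 − 5226.00)/2 = 795.50 px; top offset = 0.
Bottom-left is one-third across and two-thirds down within the crop:
x = 795.50 + 1 × 5226.00/3 ≈ 2538; y = 0.00 + 2 × 2613.00/3 ≈ 1742.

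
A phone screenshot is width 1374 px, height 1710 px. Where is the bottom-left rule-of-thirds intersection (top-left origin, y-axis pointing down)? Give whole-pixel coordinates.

The bottom-left point sits one-third of the way across and two-thirds of the way down.
x = 1 × 1374/3 ≈ 458; y = 2 × 1710/3 ≈ 1140.

(458, 1140)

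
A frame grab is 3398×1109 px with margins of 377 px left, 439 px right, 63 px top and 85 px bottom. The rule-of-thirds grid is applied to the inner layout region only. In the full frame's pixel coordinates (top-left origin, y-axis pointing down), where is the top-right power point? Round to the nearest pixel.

Content width = 3398 − 377 − 439 = 2582 px; content height = 1109 − 63 − 85 = 961 px.
Top-right is two-thirds across and one-third down within the inner layout region.
x = 377 + 2 × 2582/3 = 377 + 1721.33 ≈ 2098
y = 63 + 1 × 961/3 = 63 + 320.33 ≈ 383

x = 2098 px, y = 383 px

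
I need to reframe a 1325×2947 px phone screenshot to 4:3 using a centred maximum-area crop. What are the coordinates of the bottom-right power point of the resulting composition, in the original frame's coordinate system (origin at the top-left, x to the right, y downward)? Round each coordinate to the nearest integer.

(883, 1639)

1325/2947 < 4/3, so the 4:3 crop keeps the full width 1325 and trims height to 1325 × 3/4 = 993.75 px.
Top offset = (2947 − 993.75)/2 = 976.62 px; left offset = 0.
Bottom-right is two-thirds across and two-thirds down within the crop:
x = 0.00 + 2 × 1325.00/3 ≈ 883; y = 976.62 + 2 × 993.75/3 ≈ 1639.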